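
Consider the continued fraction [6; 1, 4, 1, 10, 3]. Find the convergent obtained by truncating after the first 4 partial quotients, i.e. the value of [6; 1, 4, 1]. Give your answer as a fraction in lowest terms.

41/6

Start with 1.
4 + 1/(1/1) = 4 + 1/1 = 5/1
1 + 1/(5/1) = 1 + 1/5 = 6/5
6 + 1/(6/5) = 6 + 5/6 = 41/6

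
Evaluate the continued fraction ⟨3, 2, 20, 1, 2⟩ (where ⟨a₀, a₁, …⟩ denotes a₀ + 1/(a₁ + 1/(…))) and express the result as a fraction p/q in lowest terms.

443/127

Starting at the tail and folding back:
Start with 2.
1 + 1/(2/1) = 1 + 1/2 = 3/2
20 + 1/(3/2) = 20 + 2/3 = 62/3
2 + 1/(62/3) = 2 + 3/62 = 127/62
3 + 1/(127/62) = 3 + 62/127 = 443/127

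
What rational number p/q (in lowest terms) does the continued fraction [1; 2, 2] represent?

Start with 2.
2 + 1/(2/1) = 2 + 1/2 = 5/2
1 + 1/(5/2) = 1 + 2/5 = 7/5

7/5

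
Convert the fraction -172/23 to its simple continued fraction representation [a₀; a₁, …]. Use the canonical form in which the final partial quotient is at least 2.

Repeatedly divide and take the remainder:
-172 ÷ 23 → quotient -8, remainder 12
23 ÷ 12 → quotient 1, remainder 11
12 ÷ 11 → quotient 1, remainder 1
11 ÷ 1 → quotient 11, remainder 0

[-8; 1, 1, 11]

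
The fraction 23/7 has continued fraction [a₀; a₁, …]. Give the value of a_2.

Run the Euclidean algorithm, recording each quotient:
⌊23/7⌋ = 3, remainder 2
⌊7/2⌋ = 3, remainder 1
⌊2/1⌋ = 2, remainder 0

2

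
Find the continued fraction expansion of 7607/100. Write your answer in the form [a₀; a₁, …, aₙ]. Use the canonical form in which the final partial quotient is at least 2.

Run the Euclidean algorithm, recording each quotient:
⌊7607/100⌋ = 76, remainder 7
⌊100/7⌋ = 14, remainder 2
⌊7/2⌋ = 3, remainder 1
⌊2/1⌋ = 2, remainder 0

[76; 14, 3, 2]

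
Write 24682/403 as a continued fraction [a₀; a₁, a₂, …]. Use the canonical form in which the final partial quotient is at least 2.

[61; 4, 14, 7]

Repeatedly divide and take the remainder:
⌊24682/403⌋ = 61, remainder 99
⌊403/99⌋ = 4, remainder 7
⌊99/7⌋ = 14, remainder 1
⌊7/1⌋ = 7, remainder 0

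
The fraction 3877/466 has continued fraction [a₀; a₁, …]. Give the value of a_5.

3877 = 8·466 + 149, so a_0 = 8
466 = 3·149 + 19, so a_1 = 3
149 = 7·19 + 16, so a_2 = 7
19 = 1·16 + 3, so a_3 = 1
16 = 5·3 + 1, so a_4 = 5
3 = 3·1 + 0, so a_5 = 3

3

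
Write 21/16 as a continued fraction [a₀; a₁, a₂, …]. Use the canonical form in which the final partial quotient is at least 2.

Apply division with remainder until the remainder is 0:
21 ÷ 16 → quotient 1, remainder 5
16 ÷ 5 → quotient 3, remainder 1
5 ÷ 1 → quotient 5, remainder 0

[1; 3, 5]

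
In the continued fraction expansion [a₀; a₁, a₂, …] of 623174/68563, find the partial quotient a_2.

4

Repeatedly divide and take the remainder:
623174 ÷ 68563 → quotient 9, remainder 6107
68563 ÷ 6107 → quotient 11, remainder 1386
6107 ÷ 1386 → quotient 4, remainder 563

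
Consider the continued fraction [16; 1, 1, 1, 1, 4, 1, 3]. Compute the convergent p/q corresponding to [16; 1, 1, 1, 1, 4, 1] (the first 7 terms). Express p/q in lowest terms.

465/28

Start with 1.
4 + 1/(1/1) = 4 + 1/1 = 5/1
1 + 1/(5/1) = 1 + 1/5 = 6/5
1 + 1/(6/5) = 1 + 5/6 = 11/6
1 + 1/(11/6) = 1 + 6/11 = 17/11
1 + 1/(17/11) = 1 + 11/17 = 28/17
16 + 1/(28/17) = 16 + 17/28 = 465/28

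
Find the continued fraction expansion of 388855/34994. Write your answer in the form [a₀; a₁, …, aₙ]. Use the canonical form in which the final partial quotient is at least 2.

388855 ÷ 34994 → quotient 11, remainder 3921
34994 ÷ 3921 → quotient 8, remainder 3626
3921 ÷ 3626 → quotient 1, remainder 295
3626 ÷ 295 → quotient 12, remainder 86
295 ÷ 86 → quotient 3, remainder 37
86 ÷ 37 → quotient 2, remainder 12
37 ÷ 12 → quotient 3, remainder 1
12 ÷ 1 → quotient 12, remainder 0

[11; 8, 1, 12, 3, 2, 3, 12]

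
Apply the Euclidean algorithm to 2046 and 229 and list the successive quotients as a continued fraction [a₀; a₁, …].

2046 ÷ 229 → quotient 8, remainder 214
229 ÷ 214 → quotient 1, remainder 15
214 ÷ 15 → quotient 14, remainder 4
15 ÷ 4 → quotient 3, remainder 3
4 ÷ 3 → quotient 1, remainder 1
3 ÷ 1 → quotient 3, remainder 0

[8; 1, 14, 3, 1, 3]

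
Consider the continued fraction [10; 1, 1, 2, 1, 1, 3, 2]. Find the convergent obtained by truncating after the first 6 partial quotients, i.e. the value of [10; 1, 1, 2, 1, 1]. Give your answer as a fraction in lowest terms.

127/12

Start with 1.
1 + 1/(1/1) = 1 + 1/1 = 2/1
2 + 1/(2/1) = 2 + 1/2 = 5/2
1 + 1/(5/2) = 1 + 2/5 = 7/5
1 + 1/(7/5) = 1 + 5/7 = 12/7
10 + 1/(12/7) = 10 + 7/12 = 127/12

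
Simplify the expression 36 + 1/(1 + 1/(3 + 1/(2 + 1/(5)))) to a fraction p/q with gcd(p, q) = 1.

1802/49

a_0 = 36: 36/1
a_1 = 1: 37/1
a_2 = 3: 147/4
a_3 = 2: 331/9
a_4 = 5: 1802/49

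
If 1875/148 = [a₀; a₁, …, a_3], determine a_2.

Run the Euclidean algorithm, recording each quotient:
1875 ÷ 148 → quotient 12, remainder 99
148 ÷ 99 → quotient 1, remainder 49
99 ÷ 49 → quotient 2, remainder 1

2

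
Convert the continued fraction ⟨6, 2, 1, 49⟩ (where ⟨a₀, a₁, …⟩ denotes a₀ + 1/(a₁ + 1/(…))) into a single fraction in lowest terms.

Starting at the tail and folding back:
Start with 49.
1 + 1/(49/1) = 1 + 1/49 = 50/49
2 + 1/(50/49) = 2 + 49/50 = 149/50
6 + 1/(149/50) = 6 + 50/149 = 944/149

944/149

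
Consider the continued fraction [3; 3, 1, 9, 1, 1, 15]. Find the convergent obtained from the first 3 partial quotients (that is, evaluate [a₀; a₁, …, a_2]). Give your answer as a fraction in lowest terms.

Start with 1.
3 + 1/(1/1) = 3 + 1/1 = 4/1
3 + 1/(4/1) = 3 + 1/4 = 13/4

13/4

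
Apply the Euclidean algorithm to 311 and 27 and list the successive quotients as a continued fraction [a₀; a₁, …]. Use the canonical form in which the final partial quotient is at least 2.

⌊311/27⌋ = 11, remainder 14
⌊27/14⌋ = 1, remainder 13
⌊14/13⌋ = 1, remainder 1
⌊13/1⌋ = 13, remainder 0

[11; 1, 1, 13]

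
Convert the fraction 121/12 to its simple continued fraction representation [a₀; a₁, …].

121 = 10·12 + 1, so a_0 = 10
12 = 12·1 + 0, so a_1 = 12

[10; 12]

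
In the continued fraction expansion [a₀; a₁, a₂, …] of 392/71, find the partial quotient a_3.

11

Repeatedly divide and take the remainder:
392 = 5·71 + 37, so a_0 = 5
71 = 1·37 + 34, so a_1 = 1
37 = 1·34 + 3, so a_2 = 1
34 = 11·3 + 1, so a_3 = 11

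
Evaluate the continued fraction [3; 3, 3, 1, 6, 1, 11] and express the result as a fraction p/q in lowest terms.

3965/1199

Build up convergents one term at a time:
a_0 = 3: 3/1
a_1 = 3: 10/3
a_2 = 3: 33/10
a_3 = 1: 43/13
a_4 = 6: 291/88
a_5 = 1: 334/101
a_6 = 11: 3965/1199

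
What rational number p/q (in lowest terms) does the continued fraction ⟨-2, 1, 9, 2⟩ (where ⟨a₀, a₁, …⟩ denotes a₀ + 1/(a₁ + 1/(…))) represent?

Start with 2.
9 + 1/(2/1) = 9 + 1/2 = 19/2
1 + 1/(19/2) = 1 + 2/19 = 21/19
-2 + 1/(21/19) = -2 + 19/21 = -23/21

-23/21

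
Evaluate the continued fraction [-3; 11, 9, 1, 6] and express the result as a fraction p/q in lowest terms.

-2229/766

Compute successive convergents:
a_0 = -3: -3/1
a_1 = 11: -32/11
a_2 = 9: -291/100
a_3 = 1: -323/111
a_4 = 6: -2229/766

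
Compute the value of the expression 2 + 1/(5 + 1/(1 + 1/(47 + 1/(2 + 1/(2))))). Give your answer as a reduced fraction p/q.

3136/1447

Work from the innermost term outward:
Start with 2.
2 + 1/(2/1) = 2 + 1/2 = 5/2
47 + 1/(5/2) = 47 + 2/5 = 237/5
1 + 1/(237/5) = 1 + 5/237 = 242/237
5 + 1/(242/237) = 5 + 237/242 = 1447/242
2 + 1/(1447/242) = 2 + 242/1447 = 3136/1447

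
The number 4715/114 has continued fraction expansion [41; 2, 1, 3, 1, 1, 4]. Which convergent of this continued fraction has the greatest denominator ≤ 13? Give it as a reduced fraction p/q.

a_0 = 41: 41/1  (≤ bound)
a_1 = 2: 83/2  (≤ bound)
a_2 = 1: 124/3  (≤ bound)
a_3 = 3: 455/11  (≤ bound)
a_4 = 1: 579/14  (> 13, stop)

455/11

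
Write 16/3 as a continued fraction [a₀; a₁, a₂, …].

[5; 3]

16 ÷ 3 → quotient 5, remainder 1
3 ÷ 1 → quotient 3, remainder 0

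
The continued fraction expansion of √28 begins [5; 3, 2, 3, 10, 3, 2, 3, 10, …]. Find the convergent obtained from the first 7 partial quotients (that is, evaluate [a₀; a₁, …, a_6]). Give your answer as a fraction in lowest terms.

Starting at the tail and folding back:
Start with 2.
3 + 1/(2/1) = 3 + 1/2 = 7/2
10 + 1/(7/2) = 10 + 2/7 = 72/7
3 + 1/(72/7) = 3 + 7/72 = 223/72
2 + 1/(223/72) = 2 + 72/223 = 518/223
3 + 1/(518/223) = 3 + 223/518 = 1777/518
5 + 1/(1777/518) = 5 + 518/1777 = 9403/1777

9403/1777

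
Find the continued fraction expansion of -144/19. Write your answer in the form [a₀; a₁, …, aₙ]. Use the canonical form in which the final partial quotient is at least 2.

[-8; 2, 2, 1, 2]

Apply division with remainder until the remainder is 0:
-144 = -8·19 + 8, so a_0 = -8
19 = 2·8 + 3, so a_1 = 2
8 = 2·3 + 2, so a_2 = 2
3 = 1·2 + 1, so a_3 = 1
2 = 2·1 + 0, so a_4 = 2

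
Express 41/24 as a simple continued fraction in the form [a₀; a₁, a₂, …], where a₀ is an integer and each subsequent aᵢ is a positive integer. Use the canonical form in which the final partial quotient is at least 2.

Repeatedly divide and take the remainder:
41 = 1·24 + 17, so a_0 = 1
24 = 1·17 + 7, so a_1 = 1
17 = 2·7 + 3, so a_2 = 2
7 = 2·3 + 1, so a_3 = 2
3 = 3·1 + 0, so a_4 = 3

[1; 1, 2, 2, 3]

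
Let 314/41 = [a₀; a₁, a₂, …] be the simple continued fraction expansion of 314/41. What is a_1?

1

Run the Euclidean algorithm, recording each quotient:
⌊314/41⌋ = 7, remainder 27
⌊41/27⌋ = 1, remainder 14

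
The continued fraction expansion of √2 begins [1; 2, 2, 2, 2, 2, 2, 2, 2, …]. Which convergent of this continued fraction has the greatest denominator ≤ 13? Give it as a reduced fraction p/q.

a_0 = 1: 1/1  (≤ bound)
a_1 = 2: 3/2  (≤ bound)
a_2 = 2: 7/5  (≤ bound)
a_3 = 2: 17/12  (≤ bound)
a_4 = 2: 41/29  (> 13, stop)

17/12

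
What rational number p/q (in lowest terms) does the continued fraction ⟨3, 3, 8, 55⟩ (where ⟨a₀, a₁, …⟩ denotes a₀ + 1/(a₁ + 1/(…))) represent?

Collapse the nested fraction from the inside out:
Start with 55.
8 + 1/(55/1) = 8 + 1/55 = 441/55
3 + 1/(441/55) = 3 + 55/441 = 1378/441
3 + 1/(1378/441) = 3 + 441/1378 = 4575/1378

4575/1378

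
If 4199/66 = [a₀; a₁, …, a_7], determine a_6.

3

⌊4199/66⌋ = 63, remainder 41
⌊66/41⌋ = 1, remainder 25
⌊41/25⌋ = 1, remainder 16
⌊25/16⌋ = 1, remainder 9
⌊16/9⌋ = 1, remainder 7
⌊9/7⌋ = 1, remainder 2
⌊7/2⌋ = 3, remainder 1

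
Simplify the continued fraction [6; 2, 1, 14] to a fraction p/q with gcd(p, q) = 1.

Start with 14.
1 + 1/(14/1) = 1 + 1/14 = 15/14
2 + 1/(15/14) = 2 + 14/15 = 44/15
6 + 1/(44/15) = 6 + 15/44 = 279/44

279/44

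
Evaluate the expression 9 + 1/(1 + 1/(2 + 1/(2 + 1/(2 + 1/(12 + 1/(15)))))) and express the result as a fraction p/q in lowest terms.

30885/3182

Start with 15.
12 + 1/(15/1) = 12 + 1/15 = 181/15
2 + 1/(181/15) = 2 + 15/181 = 377/181
2 + 1/(377/181) = 2 + 181/377 = 935/377
2 + 1/(935/377) = 2 + 377/935 = 2247/935
1 + 1/(2247/935) = 1 + 935/2247 = 3182/2247
9 + 1/(3182/2247) = 9 + 2247/3182 = 30885/3182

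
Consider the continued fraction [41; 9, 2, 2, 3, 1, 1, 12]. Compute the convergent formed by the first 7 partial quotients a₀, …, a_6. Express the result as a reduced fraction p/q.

Start with 1.
1 + 1/(1/1) = 1 + 1/1 = 2/1
3 + 1/(2/1) = 3 + 1/2 = 7/2
2 + 1/(7/2) = 2 + 2/7 = 16/7
2 + 1/(16/7) = 2 + 7/16 = 39/16
9 + 1/(39/16) = 9 + 16/39 = 367/39
41 + 1/(367/39) = 41 + 39/367 = 15086/367

15086/367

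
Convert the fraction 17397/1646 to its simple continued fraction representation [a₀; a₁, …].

⌊17397/1646⌋ = 10, remainder 937
⌊1646/937⌋ = 1, remainder 709
⌊937/709⌋ = 1, remainder 228
⌊709/228⌋ = 3, remainder 25
⌊228/25⌋ = 9, remainder 3
⌊25/3⌋ = 8, remainder 1
⌊3/1⌋ = 3, remainder 0

[10; 1, 1, 3, 9, 8, 3]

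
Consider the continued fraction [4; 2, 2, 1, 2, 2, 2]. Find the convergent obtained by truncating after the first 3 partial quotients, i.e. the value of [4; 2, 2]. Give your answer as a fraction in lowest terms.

22/5

Use the convergent recurrence hₖ = aₖ·hₖ₋₁ + hₖ₋₂ (and likewise for the denominators kₖ):
a_0 = 4: 4/1
a_1 = 2: 9/2
a_2 = 2: 22/5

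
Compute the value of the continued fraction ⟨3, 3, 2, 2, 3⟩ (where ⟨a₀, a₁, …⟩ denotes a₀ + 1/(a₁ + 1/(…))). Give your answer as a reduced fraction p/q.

191/58

Build up convergents one term at a time:
a_0 = 3: 3/1
a_1 = 3: 10/3
a_2 = 2: 23/7
a_3 = 2: 56/17
a_4 = 3: 191/58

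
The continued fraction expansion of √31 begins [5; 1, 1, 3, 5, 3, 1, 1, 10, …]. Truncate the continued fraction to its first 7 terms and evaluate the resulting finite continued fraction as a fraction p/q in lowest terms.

Starting at the tail and folding back:
Start with 1.
3 + 1/(1/1) = 3 + 1/1 = 4/1
5 + 1/(4/1) = 5 + 1/4 = 21/4
3 + 1/(21/4) = 3 + 4/21 = 67/21
1 + 1/(67/21) = 1 + 21/67 = 88/67
1 + 1/(88/67) = 1 + 67/88 = 155/88
5 + 1/(155/88) = 5 + 88/155 = 863/155

863/155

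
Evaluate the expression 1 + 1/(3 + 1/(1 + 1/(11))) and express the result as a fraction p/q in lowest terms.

Work from the innermost term outward:
Start with 11.
1 + 1/(11/1) = 1 + 1/11 = 12/11
3 + 1/(12/11) = 3 + 11/12 = 47/12
1 + 1/(47/12) = 1 + 12/47 = 59/47

59/47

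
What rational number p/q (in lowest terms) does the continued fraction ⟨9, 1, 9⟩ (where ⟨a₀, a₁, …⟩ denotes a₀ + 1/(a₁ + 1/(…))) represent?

99/10

Build up convergents one term at a time:
a_0 = 9: 9/1
a_1 = 1: 10/1
a_2 = 9: 99/10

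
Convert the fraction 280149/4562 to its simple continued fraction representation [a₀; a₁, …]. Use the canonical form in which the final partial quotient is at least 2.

[61; 2, 2, 3, 1, 12, 5, 3]

Repeatedly divide and take the remainder:
280149 = 61·4562 + 1867, so a_0 = 61
4562 = 2·1867 + 828, so a_1 = 2
1867 = 2·828 + 211, so a_2 = 2
828 = 3·211 + 195, so a_3 = 3
211 = 1·195 + 16, so a_4 = 1
195 = 12·16 + 3, so a_5 = 12
16 = 5·3 + 1, so a_6 = 5
3 = 3·1 + 0, so a_7 = 3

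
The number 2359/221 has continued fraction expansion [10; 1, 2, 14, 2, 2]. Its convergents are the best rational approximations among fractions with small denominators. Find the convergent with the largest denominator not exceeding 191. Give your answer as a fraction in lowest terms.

950/89

a_0 = 10: 10/1  (≤ bound)
a_1 = 1: 11/1  (≤ bound)
a_2 = 2: 32/3  (≤ bound)
a_3 = 14: 459/43  (≤ bound)
a_4 = 2: 950/89  (≤ bound)
a_5 = 2: 2359/221  (> 191, stop)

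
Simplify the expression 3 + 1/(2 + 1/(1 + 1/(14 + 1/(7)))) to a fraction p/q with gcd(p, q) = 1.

Collapse the nested fraction from the inside out:
Start with 7.
14 + 1/(7/1) = 14 + 1/7 = 99/7
1 + 1/(99/7) = 1 + 7/99 = 106/99
2 + 1/(106/99) = 2 + 99/106 = 311/106
3 + 1/(311/106) = 3 + 106/311 = 1039/311

1039/311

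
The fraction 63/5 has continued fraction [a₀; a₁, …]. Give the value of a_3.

Apply division with remainder until the remainder is 0:
63 ÷ 5 → quotient 12, remainder 3
5 ÷ 3 → quotient 1, remainder 2
3 ÷ 2 → quotient 1, remainder 1
2 ÷ 1 → quotient 2, remainder 0

2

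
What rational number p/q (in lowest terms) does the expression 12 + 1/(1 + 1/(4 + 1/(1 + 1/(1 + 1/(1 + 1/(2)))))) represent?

577/45

Start with 2.
1 + 1/(2/1) = 1 + 1/2 = 3/2
1 + 1/(3/2) = 1 + 2/3 = 5/3
1 + 1/(5/3) = 1 + 3/5 = 8/5
4 + 1/(8/5) = 4 + 5/8 = 37/8
1 + 1/(37/8) = 1 + 8/37 = 45/37
12 + 1/(45/37) = 12 + 37/45 = 577/45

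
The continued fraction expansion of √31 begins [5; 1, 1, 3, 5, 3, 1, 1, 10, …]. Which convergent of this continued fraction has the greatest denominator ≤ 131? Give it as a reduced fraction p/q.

657/118

a_0 = 5: 5/1  (≤ bound)
a_1 = 1: 6/1  (≤ bound)
a_2 = 1: 11/2  (≤ bound)
a_3 = 3: 39/7  (≤ bound)
a_4 = 5: 206/37  (≤ bound)
a_5 = 3: 657/118  (≤ bound)
a_6 = 1: 863/155  (> 131, stop)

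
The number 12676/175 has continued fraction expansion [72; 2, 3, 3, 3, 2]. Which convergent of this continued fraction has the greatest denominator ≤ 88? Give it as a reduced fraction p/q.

5505/76

a_0 = 72: 72/1  (≤ bound)
a_1 = 2: 145/2  (≤ bound)
a_2 = 3: 507/7  (≤ bound)
a_3 = 3: 1666/23  (≤ bound)
a_4 = 3: 5505/76  (≤ bound)
a_5 = 2: 12676/175  (> 88, stop)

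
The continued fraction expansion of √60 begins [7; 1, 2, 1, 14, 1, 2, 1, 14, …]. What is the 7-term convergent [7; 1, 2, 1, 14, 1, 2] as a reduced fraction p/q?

1433/185

Start with 2.
1 + 1/(2/1) = 1 + 1/2 = 3/2
14 + 1/(3/2) = 14 + 2/3 = 44/3
1 + 1/(44/3) = 1 + 3/44 = 47/44
2 + 1/(47/44) = 2 + 44/47 = 138/47
1 + 1/(138/47) = 1 + 47/138 = 185/138
7 + 1/(185/138) = 7 + 138/185 = 1433/185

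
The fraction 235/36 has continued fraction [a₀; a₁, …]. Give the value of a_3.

⌊235/36⌋ = 6, remainder 19
⌊36/19⌋ = 1, remainder 17
⌊19/17⌋ = 1, remainder 2
⌊17/2⌋ = 8, remainder 1

8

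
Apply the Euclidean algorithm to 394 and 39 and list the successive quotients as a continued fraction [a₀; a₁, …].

394 = 10·39 + 4, so a_0 = 10
39 = 9·4 + 3, so a_1 = 9
4 = 1·3 + 1, so a_2 = 1
3 = 3·1 + 0, so a_3 = 3

[10; 9, 1, 3]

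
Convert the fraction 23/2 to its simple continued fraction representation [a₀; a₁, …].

[11; 2]

23 ÷ 2 → quotient 11, remainder 1
2 ÷ 1 → quotient 2, remainder 0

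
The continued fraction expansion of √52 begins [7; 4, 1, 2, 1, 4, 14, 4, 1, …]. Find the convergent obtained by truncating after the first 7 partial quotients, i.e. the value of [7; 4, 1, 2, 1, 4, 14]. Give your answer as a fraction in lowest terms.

9223/1279

Start with 14.
4 + 1/(14/1) = 4 + 1/14 = 57/14
1 + 1/(57/14) = 1 + 14/57 = 71/57
2 + 1/(71/57) = 2 + 57/71 = 199/71
1 + 1/(199/71) = 1 + 71/199 = 270/199
4 + 1/(270/199) = 4 + 199/270 = 1279/270
7 + 1/(1279/270) = 7 + 270/1279 = 9223/1279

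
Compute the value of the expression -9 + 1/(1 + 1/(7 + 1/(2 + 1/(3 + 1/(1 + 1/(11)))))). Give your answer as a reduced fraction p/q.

Collapse the nested fraction from the inside out:
Start with 11.
1 + 1/(11/1) = 1 + 1/11 = 12/11
3 + 1/(12/11) = 3 + 11/12 = 47/12
2 + 1/(47/12) = 2 + 12/47 = 106/47
7 + 1/(106/47) = 7 + 47/106 = 789/106
1 + 1/(789/106) = 1 + 106/789 = 895/789
-9 + 1/(895/789) = -9 + 789/895 = -7266/895

-7266/895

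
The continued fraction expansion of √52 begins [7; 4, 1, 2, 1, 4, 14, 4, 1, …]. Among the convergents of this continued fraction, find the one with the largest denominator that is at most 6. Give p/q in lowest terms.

36/5

List convergents until the denominator exceeds the bound:
a_0 = 7: 7/1  (≤ bound)
a_1 = 4: 29/4  (≤ bound)
a_2 = 1: 36/5  (≤ bound)
a_3 = 2: 101/14  (> 6, stop)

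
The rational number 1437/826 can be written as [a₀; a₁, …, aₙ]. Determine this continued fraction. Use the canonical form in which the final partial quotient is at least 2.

[1; 1, 2, 1, 5, 3, 11]

Run the Euclidean algorithm, recording each quotient:
⌊1437/826⌋ = 1, remainder 611
⌊826/611⌋ = 1, remainder 215
⌊611/215⌋ = 2, remainder 181
⌊215/181⌋ = 1, remainder 34
⌊181/34⌋ = 5, remainder 11
⌊34/11⌋ = 3, remainder 1
⌊11/1⌋ = 11, remainder 0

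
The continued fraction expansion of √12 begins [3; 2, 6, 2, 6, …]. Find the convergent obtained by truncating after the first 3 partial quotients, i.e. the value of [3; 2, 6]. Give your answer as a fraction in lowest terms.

Start with 6.
2 + 1/(6/1) = 2 + 1/6 = 13/6
3 + 1/(13/6) = 3 + 6/13 = 45/13

45/13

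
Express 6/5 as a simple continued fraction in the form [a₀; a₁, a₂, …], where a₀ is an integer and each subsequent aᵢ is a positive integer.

[1; 5]

Run the Euclidean algorithm, recording each quotient:
6 = 1·5 + 1, so a_0 = 1
5 = 5·1 + 0, so a_1 = 5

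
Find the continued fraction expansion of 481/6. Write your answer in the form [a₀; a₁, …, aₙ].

481 = 80·6 + 1, so a_0 = 80
6 = 6·1 + 0, so a_1 = 6

[80; 6]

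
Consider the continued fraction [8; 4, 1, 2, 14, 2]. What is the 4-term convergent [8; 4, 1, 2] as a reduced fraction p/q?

115/14

Collapse the nested fraction from the inside out:
Start with 2.
1 + 1/(2/1) = 1 + 1/2 = 3/2
4 + 1/(3/2) = 4 + 2/3 = 14/3
8 + 1/(14/3) = 8 + 3/14 = 115/14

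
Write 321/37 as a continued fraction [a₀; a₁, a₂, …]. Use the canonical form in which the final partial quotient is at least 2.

[8; 1, 2, 12]

Repeatedly divide and take the remainder:
321 ÷ 37 → quotient 8, remainder 25
37 ÷ 25 → quotient 1, remainder 12
25 ÷ 12 → quotient 2, remainder 1
12 ÷ 1 → quotient 12, remainder 0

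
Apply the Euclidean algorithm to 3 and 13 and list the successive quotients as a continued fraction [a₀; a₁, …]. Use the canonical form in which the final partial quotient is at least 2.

[0; 4, 3]

Repeatedly divide and take the remainder:
3 = 0·13 + 3, so a_0 = 0
13 = 4·3 + 1, so a_1 = 4
3 = 3·1 + 0, so a_2 = 3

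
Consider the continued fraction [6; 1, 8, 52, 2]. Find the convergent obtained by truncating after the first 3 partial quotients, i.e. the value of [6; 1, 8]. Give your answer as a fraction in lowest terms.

Start with 8.
1 + 1/(8/1) = 1 + 1/8 = 9/8
6 + 1/(9/8) = 6 + 8/9 = 62/9

62/9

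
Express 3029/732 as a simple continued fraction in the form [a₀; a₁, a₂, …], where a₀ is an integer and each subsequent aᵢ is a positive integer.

3029 ÷ 732 → quotient 4, remainder 101
732 ÷ 101 → quotient 7, remainder 25
101 ÷ 25 → quotient 4, remainder 1
25 ÷ 1 → quotient 25, remainder 0

[4; 7, 4, 25]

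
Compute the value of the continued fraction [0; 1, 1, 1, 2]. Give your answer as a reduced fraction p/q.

5/8

a_0 = 0: 0/1
a_1 = 1: 1/1
a_2 = 1: 1/2
a_3 = 1: 2/3
a_4 = 2: 5/8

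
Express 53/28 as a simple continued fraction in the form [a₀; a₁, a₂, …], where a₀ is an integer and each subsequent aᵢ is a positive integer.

53 ÷ 28 → quotient 1, remainder 25
28 ÷ 25 → quotient 1, remainder 3
25 ÷ 3 → quotient 8, remainder 1
3 ÷ 1 → quotient 3, remainder 0

[1; 1, 8, 3]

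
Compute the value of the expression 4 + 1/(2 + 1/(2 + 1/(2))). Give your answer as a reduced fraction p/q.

53/12

a_0 = 4: 4/1
a_1 = 2: 9/2
a_2 = 2: 22/5
a_3 = 2: 53/12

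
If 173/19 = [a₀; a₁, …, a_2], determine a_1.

Repeatedly divide and take the remainder:
173 = 9·19 + 2, so a_0 = 9
19 = 9·2 + 1, so a_1 = 9

9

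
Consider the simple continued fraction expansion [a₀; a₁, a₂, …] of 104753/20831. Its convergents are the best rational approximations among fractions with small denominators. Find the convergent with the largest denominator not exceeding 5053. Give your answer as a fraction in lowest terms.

List convergents until the denominator exceeds the bound:
a_0 = 5: 5/1  (≤ bound)
a_1 = 34: 171/34  (≤ bound)
a_2 = 1: 176/35  (≤ bound)
a_3 = 5: 1051/209  (≤ bound)
a_4 = 24: 25400/5051  (≤ bound)
a_5 = 1: 26451/5260  (> 5053, stop)

25400/5051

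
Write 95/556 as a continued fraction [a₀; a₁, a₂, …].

⌊95/556⌋ = 0, remainder 95
⌊556/95⌋ = 5, remainder 81
⌊95/81⌋ = 1, remainder 14
⌊81/14⌋ = 5, remainder 11
⌊14/11⌋ = 1, remainder 3
⌊11/3⌋ = 3, remainder 2
⌊3/2⌋ = 1, remainder 1
⌊2/1⌋ = 2, remainder 0

[0; 5, 1, 5, 1, 3, 1, 2]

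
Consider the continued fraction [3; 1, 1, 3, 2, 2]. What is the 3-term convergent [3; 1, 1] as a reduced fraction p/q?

7/2

a_0 = 3: 3/1
a_1 = 1: 4/1
a_2 = 1: 7/2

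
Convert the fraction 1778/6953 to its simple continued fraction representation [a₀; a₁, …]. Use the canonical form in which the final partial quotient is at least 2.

[0; 3, 1, 10, 5, 2, 14]

1778 ÷ 6953 → quotient 0, remainder 1778
6953 ÷ 1778 → quotient 3, remainder 1619
1778 ÷ 1619 → quotient 1, remainder 159
1619 ÷ 159 → quotient 10, remainder 29
159 ÷ 29 → quotient 5, remainder 14
29 ÷ 14 → quotient 2, remainder 1
14 ÷ 1 → quotient 14, remainder 0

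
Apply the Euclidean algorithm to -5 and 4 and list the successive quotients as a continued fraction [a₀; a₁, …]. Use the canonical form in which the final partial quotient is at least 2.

⌊-5/4⌋ = -2, remainder 3
⌊4/3⌋ = 1, remainder 1
⌊3/1⌋ = 3, remainder 0

[-2; 1, 3]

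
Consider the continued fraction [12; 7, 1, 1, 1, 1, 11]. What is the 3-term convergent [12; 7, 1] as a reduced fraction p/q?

Start with 1.
7 + 1/(1/1) = 7 + 1/1 = 8/1
12 + 1/(8/1) = 12 + 1/8 = 97/8

97/8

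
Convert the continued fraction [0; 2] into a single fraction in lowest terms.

1/2

Start with 2.
0 + 1/(2/1) = 0 + 1/2 = 1/2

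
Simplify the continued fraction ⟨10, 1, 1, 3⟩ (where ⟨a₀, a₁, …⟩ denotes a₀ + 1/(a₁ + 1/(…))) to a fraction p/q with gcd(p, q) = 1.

74/7

Build up convergents one term at a time:
a_0 = 10: 10/1
a_1 = 1: 11/1
a_2 = 1: 21/2
a_3 = 3: 74/7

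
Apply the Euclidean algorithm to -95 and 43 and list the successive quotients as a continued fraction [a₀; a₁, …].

⌊-95/43⌋ = -3, remainder 34
⌊43/34⌋ = 1, remainder 9
⌊34/9⌋ = 3, remainder 7
⌊9/7⌋ = 1, remainder 2
⌊7/2⌋ = 3, remainder 1
⌊2/1⌋ = 2, remainder 0

[-3; 1, 3, 1, 3, 2]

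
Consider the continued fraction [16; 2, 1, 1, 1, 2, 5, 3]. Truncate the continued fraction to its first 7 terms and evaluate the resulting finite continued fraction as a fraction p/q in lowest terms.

Start with 5.
2 + 1/(5/1) = 2 + 1/5 = 11/5
1 + 1/(11/5) = 1 + 5/11 = 16/11
1 + 1/(16/11) = 1 + 11/16 = 27/16
1 + 1/(27/16) = 1 + 16/27 = 43/27
2 + 1/(43/27) = 2 + 27/43 = 113/43
16 + 1/(113/43) = 16 + 43/113 = 1851/113

1851/113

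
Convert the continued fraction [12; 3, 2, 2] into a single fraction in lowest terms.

Start with 2.
2 + 1/(2/1) = 2 + 1/2 = 5/2
3 + 1/(5/2) = 3 + 2/5 = 17/5
12 + 1/(17/5) = 12 + 5/17 = 209/17

209/17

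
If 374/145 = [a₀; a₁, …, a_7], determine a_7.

Repeatedly divide and take the remainder:
374 = 2·145 + 84, so a_0 = 2
145 = 1·84 + 61, so a_1 = 1
84 = 1·61 + 23, so a_2 = 1
61 = 2·23 + 15, so a_3 = 2
23 = 1·15 + 8, so a_4 = 1
15 = 1·8 + 7, so a_5 = 1
8 = 1·7 + 1, so a_6 = 1
7 = 7·1 + 0, so a_7 = 7

7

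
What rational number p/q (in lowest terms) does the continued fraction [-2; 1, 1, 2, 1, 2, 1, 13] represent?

-508/357

Start with 13.
1 + 1/(13/1) = 1 + 1/13 = 14/13
2 + 1/(14/13) = 2 + 13/14 = 41/14
1 + 1/(41/14) = 1 + 14/41 = 55/41
2 + 1/(55/41) = 2 + 41/55 = 151/55
1 + 1/(151/55) = 1 + 55/151 = 206/151
1 + 1/(206/151) = 1 + 151/206 = 357/206
-2 + 1/(357/206) = -2 + 206/357 = -508/357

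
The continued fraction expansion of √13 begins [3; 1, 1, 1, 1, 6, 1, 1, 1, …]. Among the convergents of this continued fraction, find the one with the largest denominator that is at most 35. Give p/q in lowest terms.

119/33

a_0 = 3: 3/1  (≤ bound)
a_1 = 1: 4/1  (≤ bound)
a_2 = 1: 7/2  (≤ bound)
a_3 = 1: 11/3  (≤ bound)
a_4 = 1: 18/5  (≤ bound)
a_5 = 6: 119/33  (≤ bound)
a_6 = 1: 137/38  (> 35, stop)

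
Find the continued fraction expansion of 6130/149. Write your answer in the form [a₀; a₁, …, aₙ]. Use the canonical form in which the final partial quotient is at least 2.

[41; 7, 10, 2]

⌊6130/149⌋ = 41, remainder 21
⌊149/21⌋ = 7, remainder 2
⌊21/2⌋ = 10, remainder 1
⌊2/1⌋ = 2, remainder 0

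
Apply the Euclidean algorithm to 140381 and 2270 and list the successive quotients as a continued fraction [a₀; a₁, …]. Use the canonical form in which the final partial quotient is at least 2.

⌊140381/2270⌋ = 61, remainder 1911
⌊2270/1911⌋ = 1, remainder 359
⌊1911/359⌋ = 5, remainder 116
⌊359/116⌋ = 3, remainder 11
⌊116/11⌋ = 10, remainder 6
⌊11/6⌋ = 1, remainder 5
⌊6/5⌋ = 1, remainder 1
⌊5/1⌋ = 5, remainder 0

[61; 1, 5, 3, 10, 1, 1, 5]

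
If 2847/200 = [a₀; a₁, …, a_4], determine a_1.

2847 ÷ 200 → quotient 14, remainder 47
200 ÷ 47 → quotient 4, remainder 12

4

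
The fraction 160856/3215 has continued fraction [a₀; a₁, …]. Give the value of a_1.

30

Repeatedly divide and take the remainder:
160856 ÷ 3215 → quotient 50, remainder 106
3215 ÷ 106 → quotient 30, remainder 35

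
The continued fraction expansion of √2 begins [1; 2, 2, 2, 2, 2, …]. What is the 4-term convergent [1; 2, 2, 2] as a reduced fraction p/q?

Collapse the nested fraction from the inside out:
Start with 2.
2 + 1/(2/1) = 2 + 1/2 = 5/2
2 + 1/(5/2) = 2 + 2/5 = 12/5
1 + 1/(12/5) = 1 + 5/12 = 17/12

17/12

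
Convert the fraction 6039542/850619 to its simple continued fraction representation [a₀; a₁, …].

[7; 9, 1, 56, 1, 12, 2, 54]

6039542 = 7·850619 + 85209, so a_0 = 7
850619 = 9·85209 + 83738, so a_1 = 9
85209 = 1·83738 + 1471, so a_2 = 1
83738 = 56·1471 + 1362, so a_3 = 56
1471 = 1·1362 + 109, so a_4 = 1
1362 = 12·109 + 54, so a_5 = 12
109 = 2·54 + 1, so a_6 = 2
54 = 54·1 + 0, so a_7 = 54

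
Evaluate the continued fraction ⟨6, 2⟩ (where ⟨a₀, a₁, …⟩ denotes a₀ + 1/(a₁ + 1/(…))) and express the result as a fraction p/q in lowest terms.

Start with 2.
6 + 1/(2/1) = 6 + 1/2 = 13/2

13/2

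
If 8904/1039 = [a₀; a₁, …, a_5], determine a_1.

8904 = 8·1039 + 592, so a_0 = 8
1039 = 1·592 + 447, so a_1 = 1

1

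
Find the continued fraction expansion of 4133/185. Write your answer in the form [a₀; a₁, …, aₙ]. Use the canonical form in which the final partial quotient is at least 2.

Run the Euclidean algorithm, recording each quotient:
4133 ÷ 185 → quotient 22, remainder 63
185 ÷ 63 → quotient 2, remainder 59
63 ÷ 59 → quotient 1, remainder 4
59 ÷ 4 → quotient 14, remainder 3
4 ÷ 3 → quotient 1, remainder 1
3 ÷ 1 → quotient 3, remainder 0

[22; 2, 1, 14, 1, 3]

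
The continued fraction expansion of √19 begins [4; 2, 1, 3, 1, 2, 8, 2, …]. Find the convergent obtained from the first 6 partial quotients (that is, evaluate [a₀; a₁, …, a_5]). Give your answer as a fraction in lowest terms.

Build up convergents one term at a time:
a_0 = 4: 4/1
a_1 = 2: 9/2
a_2 = 1: 13/3
a_3 = 3: 48/11
a_4 = 1: 61/14
a_5 = 2: 170/39

170/39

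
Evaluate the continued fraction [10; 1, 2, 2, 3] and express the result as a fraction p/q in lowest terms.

Start with 3.
2 + 1/(3/1) = 2 + 1/3 = 7/3
2 + 1/(7/3) = 2 + 3/7 = 17/7
1 + 1/(17/7) = 1 + 7/17 = 24/17
10 + 1/(24/17) = 10 + 17/24 = 257/24

257/24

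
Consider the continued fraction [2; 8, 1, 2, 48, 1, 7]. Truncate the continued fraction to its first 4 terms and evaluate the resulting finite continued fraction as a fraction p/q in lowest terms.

Start with 2.
1 + 1/(2/1) = 1 + 1/2 = 3/2
8 + 1/(3/2) = 8 + 2/3 = 26/3
2 + 1/(26/3) = 2 + 3/26 = 55/26

55/26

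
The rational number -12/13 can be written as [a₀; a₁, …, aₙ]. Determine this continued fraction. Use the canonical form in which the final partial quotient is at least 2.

⌊-12/13⌋ = -1, remainder 1
⌊13/1⌋ = 13, remainder 0

[-1; 13]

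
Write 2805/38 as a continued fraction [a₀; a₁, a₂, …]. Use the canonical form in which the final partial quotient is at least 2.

[73; 1, 4, 2, 3]

2805 = 73·38 + 31, so a_0 = 73
38 = 1·31 + 7, so a_1 = 1
31 = 4·7 + 3, so a_2 = 4
7 = 2·3 + 1, so a_3 = 2
3 = 3·1 + 0, so a_4 = 3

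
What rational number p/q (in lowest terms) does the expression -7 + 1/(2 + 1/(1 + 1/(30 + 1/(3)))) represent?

a_0 = -7: -7/1
a_1 = 2: -13/2
a_2 = 1: -20/3
a_3 = 30: -613/92
a_4 = 3: -1859/279

-1859/279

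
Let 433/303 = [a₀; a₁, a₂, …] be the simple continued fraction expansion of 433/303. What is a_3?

Repeatedly divide and take the remainder:
⌊433/303⌋ = 1, remainder 130
⌊303/130⌋ = 2, remainder 43
⌊130/43⌋ = 3, remainder 1
⌊43/1⌋ = 43, remainder 0

43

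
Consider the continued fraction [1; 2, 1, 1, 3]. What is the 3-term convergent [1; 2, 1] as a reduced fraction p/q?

4/3

Compute successive convergents:
a_0 = 1: 1/1
a_1 = 2: 3/2
a_2 = 1: 4/3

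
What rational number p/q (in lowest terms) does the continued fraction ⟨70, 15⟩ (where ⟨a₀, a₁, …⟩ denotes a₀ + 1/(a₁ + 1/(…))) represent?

1051/15

Starting at the tail and folding back:
Start with 15.
70 + 1/(15/1) = 70 + 1/15 = 1051/15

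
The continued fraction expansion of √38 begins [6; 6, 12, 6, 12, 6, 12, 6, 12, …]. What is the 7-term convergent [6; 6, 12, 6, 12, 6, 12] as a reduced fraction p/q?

2463306/399601

Starting at the tail and folding back:
Start with 12.
6 + 1/(12/1) = 6 + 1/12 = 73/12
12 + 1/(73/12) = 12 + 12/73 = 888/73
6 + 1/(888/73) = 6 + 73/888 = 5401/888
12 + 1/(5401/888) = 12 + 888/5401 = 65700/5401
6 + 1/(65700/5401) = 6 + 5401/65700 = 399601/65700
6 + 1/(399601/65700) = 6 + 65700/399601 = 2463306/399601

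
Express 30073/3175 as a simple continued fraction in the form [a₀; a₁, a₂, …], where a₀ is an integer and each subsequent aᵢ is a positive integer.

30073 = 9·3175 + 1498, so a_0 = 9
3175 = 2·1498 + 179, so a_1 = 2
1498 = 8·179 + 66, so a_2 = 8
179 = 2·66 + 47, so a_3 = 2
66 = 1·47 + 19, so a_4 = 1
47 = 2·19 + 9, so a_5 = 2
19 = 2·9 + 1, so a_6 = 2
9 = 9·1 + 0, so a_7 = 9

[9; 2, 8, 2, 1, 2, 2, 9]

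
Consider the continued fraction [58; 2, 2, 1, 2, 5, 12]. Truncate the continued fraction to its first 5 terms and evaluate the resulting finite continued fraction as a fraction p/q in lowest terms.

1110/19

Collapse the nested fraction from the inside out:
Start with 2.
1 + 1/(2/1) = 1 + 1/2 = 3/2
2 + 1/(3/2) = 2 + 2/3 = 8/3
2 + 1/(8/3) = 2 + 3/8 = 19/8
58 + 1/(19/8) = 58 + 8/19 = 1110/19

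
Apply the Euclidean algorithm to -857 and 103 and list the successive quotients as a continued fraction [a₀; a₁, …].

[-9; 1, 2, 8, 4]

-857 = -9·103 + 70, so a_0 = -9
103 = 1·70 + 33, so a_1 = 1
70 = 2·33 + 4, so a_2 = 2
33 = 8·4 + 1, so a_3 = 8
4 = 4·1 + 0, so a_4 = 4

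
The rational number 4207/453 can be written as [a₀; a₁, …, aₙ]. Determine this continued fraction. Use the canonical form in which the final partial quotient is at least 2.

Repeatedly divide and take the remainder:
4207 = 9·453 + 130, so a_0 = 9
453 = 3·130 + 63, so a_1 = 3
130 = 2·63 + 4, so a_2 = 2
63 = 15·4 + 3, so a_3 = 15
4 = 1·3 + 1, so a_4 = 1
3 = 3·1 + 0, so a_5 = 3

[9; 3, 2, 15, 1, 3]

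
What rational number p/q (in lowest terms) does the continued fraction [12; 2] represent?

25/2

Starting at the tail and folding back:
Start with 2.
12 + 1/(2/1) = 12 + 1/2 = 25/2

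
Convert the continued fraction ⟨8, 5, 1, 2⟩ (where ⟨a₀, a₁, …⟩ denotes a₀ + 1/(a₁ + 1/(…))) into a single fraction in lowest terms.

Start with 2.
1 + 1/(2/1) = 1 + 1/2 = 3/2
5 + 1/(3/2) = 5 + 2/3 = 17/3
8 + 1/(17/3) = 8 + 3/17 = 139/17

139/17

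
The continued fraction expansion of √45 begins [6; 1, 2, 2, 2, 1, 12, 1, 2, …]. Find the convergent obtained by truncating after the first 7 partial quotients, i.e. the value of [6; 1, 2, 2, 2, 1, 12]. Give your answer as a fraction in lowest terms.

Compute successive convergents:
a_0 = 6: 6/1
a_1 = 1: 7/1
a_2 = 2: 20/3
a_3 = 2: 47/7
a_4 = 2: 114/17
a_5 = 1: 161/24
a_6 = 12: 2046/305

2046/305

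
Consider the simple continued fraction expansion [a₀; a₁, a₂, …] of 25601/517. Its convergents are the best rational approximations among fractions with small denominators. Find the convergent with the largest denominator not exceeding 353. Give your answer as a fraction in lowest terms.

12132/245

List convergents until the denominator exceeds the bound:
a_0 = 49: 49/1  (≤ bound)
a_1 = 1: 50/1  (≤ bound)
a_2 = 1: 99/2  (≤ bound)
a_3 = 13: 1337/27  (≤ bound)
a_4 = 9: 12132/245  (≤ bound)
a_5 = 2: 25601/517  (> 353, stop)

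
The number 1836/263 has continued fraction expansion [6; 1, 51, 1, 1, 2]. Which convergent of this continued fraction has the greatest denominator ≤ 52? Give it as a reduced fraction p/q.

363/52

a_0 = 6: 6/1  (≤ bound)
a_1 = 1: 7/1  (≤ bound)
a_2 = 51: 363/52  (≤ bound)
a_3 = 1: 370/53  (> 52, stop)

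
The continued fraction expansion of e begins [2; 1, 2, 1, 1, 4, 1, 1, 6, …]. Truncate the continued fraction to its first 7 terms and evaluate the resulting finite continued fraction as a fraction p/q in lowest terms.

Compute successive convergents:
a_0 = 2: 2/1
a_1 = 1: 3/1
a_2 = 2: 8/3
a_3 = 1: 11/4
a_4 = 1: 19/7
a_5 = 4: 87/32
a_6 = 1: 106/39

106/39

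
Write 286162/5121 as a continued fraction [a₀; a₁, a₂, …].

286162 ÷ 5121 → quotient 55, remainder 4507
5121 ÷ 4507 → quotient 1, remainder 614
4507 ÷ 614 → quotient 7, remainder 209
614 ÷ 209 → quotient 2, remainder 196
209 ÷ 196 → quotient 1, remainder 13
196 ÷ 13 → quotient 15, remainder 1
13 ÷ 1 → quotient 13, remainder 0

[55; 1, 7, 2, 1, 15, 13]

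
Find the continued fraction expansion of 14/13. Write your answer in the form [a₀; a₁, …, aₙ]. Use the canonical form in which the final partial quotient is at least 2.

[1; 13]

Run the Euclidean algorithm, recording each quotient:
14 ÷ 13 → quotient 1, remainder 1
13 ÷ 1 → quotient 13, remainder 0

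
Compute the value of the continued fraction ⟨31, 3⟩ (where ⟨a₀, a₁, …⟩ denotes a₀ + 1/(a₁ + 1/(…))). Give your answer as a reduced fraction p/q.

94/3

a_0 = 31: 31/1
a_1 = 3: 94/3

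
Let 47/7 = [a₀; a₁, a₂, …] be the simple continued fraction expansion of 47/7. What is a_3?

2

47 = 6·7 + 5, so a_0 = 6
7 = 1·5 + 2, so a_1 = 1
5 = 2·2 + 1, so a_2 = 2
2 = 2·1 + 0, so a_3 = 2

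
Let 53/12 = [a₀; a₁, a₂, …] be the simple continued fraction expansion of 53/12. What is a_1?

Apply division with remainder until the remainder is 0:
⌊53/12⌋ = 4, remainder 5
⌊12/5⌋ = 2, remainder 2

2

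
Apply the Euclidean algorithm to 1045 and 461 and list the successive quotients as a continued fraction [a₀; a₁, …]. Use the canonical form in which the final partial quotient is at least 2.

1045 = 2·461 + 123, so a_0 = 2
461 = 3·123 + 92, so a_1 = 3
123 = 1·92 + 31, so a_2 = 1
92 = 2·31 + 30, so a_3 = 2
31 = 1·30 + 1, so a_4 = 1
30 = 30·1 + 0, so a_5 = 30

[2; 3, 1, 2, 1, 30]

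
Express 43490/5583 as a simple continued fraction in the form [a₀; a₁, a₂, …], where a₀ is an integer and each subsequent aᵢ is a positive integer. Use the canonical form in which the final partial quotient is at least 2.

Apply division with remainder until the remainder is 0:
⌊43490/5583⌋ = 7, remainder 4409
⌊5583/4409⌋ = 1, remainder 1174
⌊4409/1174⌋ = 3, remainder 887
⌊1174/887⌋ = 1, remainder 287
⌊887/287⌋ = 3, remainder 26
⌊287/26⌋ = 11, remainder 1
⌊26/1⌋ = 26, remainder 0

[7; 1, 3, 1, 3, 11, 26]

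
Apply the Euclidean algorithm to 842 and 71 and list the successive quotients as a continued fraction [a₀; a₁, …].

[11; 1, 6, 10]

Repeatedly divide and take the remainder:
842 = 11·71 + 61, so a_0 = 11
71 = 1·61 + 10, so a_1 = 1
61 = 6·10 + 1, so a_2 = 6
10 = 10·1 + 0, so a_3 = 10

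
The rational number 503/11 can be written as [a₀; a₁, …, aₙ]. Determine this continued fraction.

503 = 45·11 + 8, so a_0 = 45
11 = 1·8 + 3, so a_1 = 1
8 = 2·3 + 2, so a_2 = 2
3 = 1·2 + 1, so a_3 = 1
2 = 2·1 + 0, so a_4 = 2

[45; 1, 2, 1, 2]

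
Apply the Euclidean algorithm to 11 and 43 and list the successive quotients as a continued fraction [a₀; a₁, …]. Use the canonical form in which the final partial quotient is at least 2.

[0; 3, 1, 10]

Run the Euclidean algorithm, recording each quotient:
11 ÷ 43 → quotient 0, remainder 11
43 ÷ 11 → quotient 3, remainder 10
11 ÷ 10 → quotient 1, remainder 1
10 ÷ 1 → quotient 10, remainder 0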